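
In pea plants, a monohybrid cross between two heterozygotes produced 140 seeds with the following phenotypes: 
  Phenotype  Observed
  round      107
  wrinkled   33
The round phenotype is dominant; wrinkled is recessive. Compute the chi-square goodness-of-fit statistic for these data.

0.152

For a monohybrid cross between heterozygotes with complete dominance, the expected phenotypic ratio is 3:1.
Expected counts for N = 140 under a 3:1 ratio (total parts = 4):
  round: 140 × 3/4 = 105
  wrinkled: 140 × 1/4 = 35
χ² = Σ (O − E)² / E
  round: (107 − 105)² / 105 = 0.0381
  wrinkled: (33 − 35)² / 35 = 0.1143
χ² = 0.0381 + 0.1143 = 0.1524 ≈ 0.152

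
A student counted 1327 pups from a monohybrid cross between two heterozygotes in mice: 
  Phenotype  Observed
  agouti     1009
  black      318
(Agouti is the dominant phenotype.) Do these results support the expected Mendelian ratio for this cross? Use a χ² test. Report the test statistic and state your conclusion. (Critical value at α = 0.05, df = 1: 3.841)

0.760; consistent

For a monohybrid cross between heterozygotes with complete dominance, the expected phenotypic ratio is 3:1.
The 3:1 ratio has 4 parts, so with N = 1327 the expected counts are:
  agouti: 1327 × 3/4 = 995.25
  black: 1327 × 1/4 = 331.75
χ² = Σ (O − E)² / E
  agouti: (1009 − 995.25)² / 995.25 = 0.1900
  black: (318 − 331.75)² / 331.75 = 0.5699
χ² = 0.1900 + 0.5699 = 0.7599 ≈ 0.760
Degrees of freedom = 2 − 1 = 1; critical value at α = 0.05 is 3.841.
Since 0.760 < 3.841, we fail to reject the null hypothesis — the data are consistent with the 3:1 ratio.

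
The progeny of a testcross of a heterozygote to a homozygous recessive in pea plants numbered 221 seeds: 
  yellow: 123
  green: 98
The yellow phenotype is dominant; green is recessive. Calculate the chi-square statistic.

A testcross of a heterozygote (Aa × aa) gives a 1:1 phenotypic ratio.
The 1:1 ratio has 2 parts, so with N = 221 the expected counts are:
  yellow: 221 × 1/2 = 110.5
  green: 221 × 1/2 = 110.5
χ² = Σ (O − E)² / E
  yellow: (123 − 110.5)² / 110.5 = 1.4140
  green: (98 − 110.5)² / 110.5 = 1.4140
χ² = 1.4140 + 1.4140 = 2.828

2.828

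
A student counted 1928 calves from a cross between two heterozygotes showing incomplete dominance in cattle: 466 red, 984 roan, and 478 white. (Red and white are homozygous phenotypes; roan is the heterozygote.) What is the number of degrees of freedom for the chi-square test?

With incomplete dominance, a heterozygote × heterozygote cross gives a 1:2:1 phenotypic ratio.
A goodness-of-fit test with 3 phenotype classes has df = 3 − 1 = 2.

2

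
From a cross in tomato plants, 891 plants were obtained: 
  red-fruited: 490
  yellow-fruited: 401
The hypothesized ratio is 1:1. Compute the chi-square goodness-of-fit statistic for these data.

8.890

The 1:1 ratio has 2 parts, so with N = 891 the expected counts are:
  red-fruited: 891 × 1/2 = 445.5
  yellow-fruited: 891 × 1/2 = 445.5
χ² = Σ (O − E)² / E
  red-fruited: (490 − 445.5)² / 445.5 = 4.4450
  yellow-fruited: (401 − 445.5)² / 445.5 = 4.4450
χ² = 4.4450 + 4.4450 = 8.890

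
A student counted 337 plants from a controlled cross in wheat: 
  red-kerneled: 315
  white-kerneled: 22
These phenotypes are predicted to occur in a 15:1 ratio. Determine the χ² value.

The 15:1 ratio has 16 parts, so with N = 337 the expected counts are:
  red-kerneled: 337 × 15/16 = 315.9375
  white-kerneled: 337 × 1/16 = 21.0625
χ² = Σ (O − E)² / E
  red-kerneled: (315 − 315.9375)² / 315.9375 = 0.0028
  white-kerneled: (22 − 21.0625)² / 21.0625 = 0.0417
χ² = 0.0028 + 0.0417 = 0.0445 ≈ 0.045

0.045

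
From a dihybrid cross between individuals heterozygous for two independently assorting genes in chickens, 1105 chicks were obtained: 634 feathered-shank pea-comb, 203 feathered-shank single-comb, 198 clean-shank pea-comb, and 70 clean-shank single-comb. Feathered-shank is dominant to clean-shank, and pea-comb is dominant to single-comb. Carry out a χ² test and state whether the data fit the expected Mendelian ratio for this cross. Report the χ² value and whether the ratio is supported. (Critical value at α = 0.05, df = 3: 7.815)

A dihybrid F₂ with independent assortment and complete dominance at both loci gives a 9:3:3:1 phenotypic ratio.
Expected counts for N = 1105 under a 9:3:3:1 ratio (total parts = 16):
  feathered-shank pea-comb: 1105 × 9/16 = 621.5625
  feathered-shank single-comb: 1105 × 3/16 = 207.1875
  clean-shank pea-comb: 1105 × 3/16 = 207.1875
  clean-shank single-comb: 1105 × 1/16 = 69.0625
χ² = Σ (O − E)² / E
  feathered-shank pea-comb: (634 − 621.5625)² / 621.5625 = 0.2489
  feathered-shank single-comb: (203 − 207.1875)² / 207.1875 = 0.0846
  clean-shank pea-comb: (198 − 207.1875)² / 207.1875 = 0.4074
  clean-shank single-comb: (70 − 69.0625)² / 69.0625 = 0.0127
χ² = 0.2489 + 0.0846 + 0.4074 + 0.0127 = 0.7536 ≈ 0.754
Degrees of freedom = 4 − 1 = 3; critical value at α = 0.05 is 7.815.
Since 0.754 < 7.815, we fail to reject the null hypothesis — the data are consistent with the 9:3:3:1 ratio.

0.754; consistent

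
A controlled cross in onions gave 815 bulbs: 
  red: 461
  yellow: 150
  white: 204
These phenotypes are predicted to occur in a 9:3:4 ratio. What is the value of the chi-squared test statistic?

Expected counts for N = 815 under a 9:3:4 ratio (total parts = 16):
  red: 815 × 9/16 = 458.4375
  yellow: 815 × 3/16 = 152.8125
  white: 815 × 4/16 = 203.75
χ² = Σ (O − E)² / E
  red: (461 − 458.4375)² / 458.4375 = 0.0143
  yellow: (150 − 152.8125)² / 152.8125 = 0.0518
  white: (204 − 203.75)² / 203.75 = 0.0003
χ² = 0.0143 + 0.0518 + 0.0003 = 0.0664 ≈ 0.066

0.066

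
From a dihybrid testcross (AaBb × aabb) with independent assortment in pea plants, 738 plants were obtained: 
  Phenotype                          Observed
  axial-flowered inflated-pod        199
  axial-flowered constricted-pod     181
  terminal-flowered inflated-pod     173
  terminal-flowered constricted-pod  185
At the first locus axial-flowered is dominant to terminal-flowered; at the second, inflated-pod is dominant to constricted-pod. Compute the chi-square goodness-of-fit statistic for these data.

A dihybrid testcross with independent assortment gives a 1:1:1:1 ratio.
Expected counts for N = 738 under a 1:1:1:1 ratio (total parts = 4):
  axial-flowered inflated-pod: 738 × 1/4 = 184.5
  axial-flowered constricted-pod: 738 × 1/4 = 184.5
  terminal-flowered inflated-pod: 738 × 1/4 = 184.5
  terminal-flowered constricted-pod: 738 × 1/4 = 184.5
χ² = Σ (O − E)² / E
  axial-flowered inflated-pod: (199 − 184.5)² / 184.5 = 1.1396
  axial-flowered constricted-pod: (181 − 184.5)² / 184.5 = 0.0664
  terminal-flowered inflated-pod: (173 − 184.5)² / 184.5 = 0.7168
  terminal-flowered constricted-pod: (185 − 184.5)² / 184.5 = 0.0014
χ² = 1.1396 + 0.0664 + 0.7168 + 0.0014 = 1.9242 ≈ 1.924

1.924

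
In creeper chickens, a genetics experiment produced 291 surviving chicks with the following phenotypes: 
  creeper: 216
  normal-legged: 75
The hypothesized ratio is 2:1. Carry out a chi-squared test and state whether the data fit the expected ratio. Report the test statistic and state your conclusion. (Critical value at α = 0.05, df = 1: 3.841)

7.485; not consistent

Total ratio parts = 3. Expected numbers out of 291:
  creeper: 291 × 2/3 = 194
  normal-legged: 291 × 1/3 = 97
χ² = Σ (O − E)² / E
  creeper: (216 − 194)² / 194 = 2.4948
  normal-legged: (75 − 97)² / 97 = 4.9897
χ² = 2.4948 + 4.9897 = 7.4845 ≈ 7.485
Degrees of freedom = 2 − 1 = 1; critical value at α = 0.05 is 3.841.
Since 7.485 > 3.841, we reject the null hypothesis — the data do not fit the 2:1 ratio.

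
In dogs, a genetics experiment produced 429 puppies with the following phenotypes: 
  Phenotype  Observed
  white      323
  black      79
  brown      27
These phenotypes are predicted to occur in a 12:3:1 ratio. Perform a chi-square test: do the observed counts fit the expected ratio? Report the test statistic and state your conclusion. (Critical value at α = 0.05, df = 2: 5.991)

Total ratio parts = 16. Expected numbers out of 429:
  white: 429 × 12/16 = 321.75
  black: 429 × 3/16 = 80.4375
  brown: 429 × 1/16 = 26.8125
χ² = Σ (O − E)² / E
  white: (323 − 321.75)² / 321.75 = 0.0049
  black: (79 − 80.4375)² / 80.4375 = 0.0257
  brown: (27 − 26.8125)² / 26.8125 = 0.0013
χ² = 0.0049 + 0.0257 + 0.0013 = 0.0319 ≈ 0.032
Degrees of freedom = 3 − 1 = 2; critical value at α = 0.05 is 5.991.
Since 0.032 < 5.991, we fail to reject the null hypothesis — the data are consistent with the 12:3:1 ratio.

0.032; consistent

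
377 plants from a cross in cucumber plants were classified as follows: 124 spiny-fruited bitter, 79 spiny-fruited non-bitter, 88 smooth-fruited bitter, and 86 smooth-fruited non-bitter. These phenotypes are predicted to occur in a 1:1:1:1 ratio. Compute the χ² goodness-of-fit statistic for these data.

Under the 1:1:1:1 hypothesis (Σ ratio = 4, N = 377):
  spiny-fruited bitter: 377 × 1/4 = 94.25
  spiny-fruited non-bitter: 377 × 1/4 = 94.25
  smooth-fruited bitter: 377 × 1/4 = 94.25
  smooth-fruited non-bitter: 377 × 1/4 = 94.25
χ² = Σ (O − E)² / E
  spiny-fruited bitter: (124 − 94.25)² / 94.25 = 9.3906
  spiny-fruited non-bitter: (79 − 94.25)² / 94.25 = 2.4675
  smooth-fruited bitter: (88 − 94.25)² / 94.25 = 0.4145
  smooth-fruited non-bitter: (86 − 94.25)² / 94.25 = 0.7221
χ² = 9.3906 + 2.4675 + 0.4145 + 0.7221 = 12.9947 ≈ 12.995

12.995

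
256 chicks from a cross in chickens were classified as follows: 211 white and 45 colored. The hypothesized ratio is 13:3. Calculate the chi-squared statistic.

0.231

Expected counts for N = 256 under a 13:3 ratio (total parts = 16):
  white: 256 × 13/16 = 208
  colored: 256 × 3/16 = 48
χ² = Σ (O − E)² / E
  white: (211 − 208)² / 208 = 0.0433
  colored: (45 − 48)² / 48 = 0.1875
χ² = 0.0433 + 0.1875 = 0.2308 ≈ 0.231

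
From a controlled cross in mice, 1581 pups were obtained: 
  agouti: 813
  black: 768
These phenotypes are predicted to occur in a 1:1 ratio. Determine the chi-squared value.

1.281

The 1:1 ratio has 2 parts, so with N = 1581 the expected counts are:
  agouti: 1581 × 1/2 = 790.5
  black: 1581 × 1/2 = 790.5
χ² = Σ (O − E)² / E
  agouti: (813 − 790.5)² / 790.5 = 0.6404
  black: (768 − 790.5)² / 790.5 = 0.6404
χ² = 0.6404 + 0.6404 = 1.2808 ≈ 1.281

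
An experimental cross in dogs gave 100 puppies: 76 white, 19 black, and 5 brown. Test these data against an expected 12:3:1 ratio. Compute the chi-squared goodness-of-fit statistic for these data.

0.267

Total ratio parts = 16. Expected numbers out of 100:
  white: 100 × 12/16 = 75
  black: 100 × 3/16 = 18.75
  brown: 100 × 1/16 = 6.25
χ² = Σ (O − E)² / E
  white: (76 − 75)² / 75 = 0.0133
  black: (19 − 18.75)² / 18.75 = 0.0033
  brown: (5 − 6.25)² / 6.25 = 0.2500
χ² = 0.0133 + 0.0033 + 0.2500 = 0.2666 ≈ 0.267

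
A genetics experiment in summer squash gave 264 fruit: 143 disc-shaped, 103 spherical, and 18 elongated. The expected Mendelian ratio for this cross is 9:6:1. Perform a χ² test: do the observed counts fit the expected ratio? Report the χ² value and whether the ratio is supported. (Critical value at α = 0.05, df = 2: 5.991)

The 9:6:1 ratio has 16 parts, so with N = 264 the expected counts are:
  disc-shaped: 264 × 9/16 = 148.5
  spherical: 264 × 6/16 = 99
  elongated: 264 × 1/16 = 16.5
χ² = Σ (O − E)² / E
  disc-shaped: (143 − 148.5)² / 148.5 = 0.2037
  spherical: (103 − 99)² / 99 = 0.1616
  elongated: (18 − 16.5)² / 16.5 = 0.1364
χ² = 0.2037 + 0.1616 + 0.1364 = 0.5017 ≈ 0.502
Degrees of freedom = 3 − 1 = 2; critical value at α = 0.05 is 5.991.
Since 0.502 < 5.991, we fail to reject the null hypothesis — the data are consistent with the 9:6:1 ratio.

0.502; consistent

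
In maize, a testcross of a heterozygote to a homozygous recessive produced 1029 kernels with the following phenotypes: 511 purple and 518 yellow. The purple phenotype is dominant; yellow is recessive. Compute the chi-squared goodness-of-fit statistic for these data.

0.048

A testcross of a heterozygote (Aa × aa) gives a 1:1 phenotypic ratio.
The 1:1 ratio has 2 parts, so with N = 1029 the expected counts are:
  purple: 1029 × 1/2 = 514.5
  yellow: 1029 × 1/2 = 514.5
χ² = Σ (O − E)² / E
  purple: (511 − 514.5)² / 514.5 = 0.0238
  yellow: (518 − 514.5)² / 514.5 = 0.0238
χ² = 0.0238 + 0.0238 = 0.0476 ≈ 0.048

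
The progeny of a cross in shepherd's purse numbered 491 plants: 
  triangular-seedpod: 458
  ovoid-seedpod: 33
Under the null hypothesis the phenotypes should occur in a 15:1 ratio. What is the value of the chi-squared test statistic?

0.186

Total ratio parts = 16. Expected numbers out of 491:
  triangular-seedpod: 491 × 15/16 = 460.3125
  ovoid-seedpod: 491 × 1/16 = 30.6875
χ² = Σ (O − E)² / E
  triangular-seedpod: (458 − 460.3125)² / 460.3125 = 0.0116
  ovoid-seedpod: (33 − 30.6875)² / 30.6875 = 0.1743
χ² = 0.0116 + 0.1743 = 0.1859 ≈ 0.186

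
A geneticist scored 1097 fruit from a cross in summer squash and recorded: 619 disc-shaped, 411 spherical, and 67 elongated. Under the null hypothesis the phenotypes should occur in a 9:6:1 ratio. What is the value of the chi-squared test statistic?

Under the 9:6:1 hypothesis (Σ ratio = 16, N = 1097):
  disc-shaped: 1097 × 9/16 = 617.0625
  spherical: 1097 × 6/16 = 411.375
  elongated: 1097 × 1/16 = 68.5625
χ² = Σ (O − E)² / E
  disc-shaped: (619 − 617.0625)² / 617.0625 = 0.0061
  spherical: (411 − 411.375)² / 411.375 = 0.0003
  elongated: (67 − 68.5625)² / 68.5625 = 0.0356
χ² = 0.0061 + 0.0003 + 0.0356 = 0.042

0.042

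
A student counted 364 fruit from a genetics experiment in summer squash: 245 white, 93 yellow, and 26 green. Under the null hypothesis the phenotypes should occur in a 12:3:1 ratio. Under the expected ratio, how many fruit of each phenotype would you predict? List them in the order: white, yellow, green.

273, 68.25, 22.75

Expected counts for N = 364 under a 12:3:1 ratio (total parts = 16):
  white: 364 × 12/16 = 273
  yellow: 364 × 3/16 = 68.25
  green: 364 × 1/16 = 22.75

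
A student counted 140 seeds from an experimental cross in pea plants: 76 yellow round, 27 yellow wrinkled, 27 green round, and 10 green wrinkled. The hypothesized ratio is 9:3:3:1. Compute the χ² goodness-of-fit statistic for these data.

0.317

Under the 9:3:3:1 hypothesis (Σ ratio = 16, N = 140):
  yellow round: 140 × 9/16 = 78.75
  yellow wrinkled: 140 × 3/16 = 26.25
  green round: 140 × 3/16 = 26.25
  green wrinkled: 140 × 1/16 = 8.75
χ² = Σ (O − E)² / E
  yellow round: (76 − 78.75)² / 78.75 = 0.0960
  yellow wrinkled: (27 − 26.25)² / 26.25 = 0.0214
  green round: (27 − 26.25)² / 26.25 = 0.0214
  green wrinkled: (10 − 8.75)² / 8.75 = 0.1786
χ² = 0.0960 + 0.0214 + 0.0214 + 0.1786 = 0.3174 ≈ 0.317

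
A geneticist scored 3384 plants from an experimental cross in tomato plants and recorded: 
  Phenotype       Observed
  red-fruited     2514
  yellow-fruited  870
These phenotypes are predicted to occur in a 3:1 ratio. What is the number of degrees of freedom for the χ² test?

1

A goodness-of-fit test with 2 phenotype classes has df = 2 − 1 = 1.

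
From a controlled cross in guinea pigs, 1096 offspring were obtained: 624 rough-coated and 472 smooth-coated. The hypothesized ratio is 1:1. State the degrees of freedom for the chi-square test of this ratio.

A goodness-of-fit test with 2 phenotype classes has df = 2 − 1 = 1.

1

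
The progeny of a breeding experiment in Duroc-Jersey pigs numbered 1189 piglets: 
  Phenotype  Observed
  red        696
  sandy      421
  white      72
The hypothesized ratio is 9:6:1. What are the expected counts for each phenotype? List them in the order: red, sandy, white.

668.8125, 445.875, 74.3125

The 9:6:1 ratio has 16 parts, so with N = 1189 the expected counts are:
  red: 1189 × 9/16 = 668.8125
  sandy: 1189 × 6/16 = 445.875
  white: 1189 × 1/16 = 74.3125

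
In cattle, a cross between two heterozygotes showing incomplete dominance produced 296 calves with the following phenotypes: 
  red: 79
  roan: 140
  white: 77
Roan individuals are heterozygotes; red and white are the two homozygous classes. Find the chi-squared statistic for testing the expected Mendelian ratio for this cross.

0.892

With incomplete dominance, a heterozygote × heterozygote cross gives a 1:2:1 phenotypic ratio.
Total ratio parts = 4. Expected numbers out of 296:
  red: 296 × 1/4 = 74
  roan: 296 × 2/4 = 148
  white: 296 × 1/4 = 74
χ² = Σ (O − E)² / E
  red: (79 − 74)² / 74 = 0.3378
  roan: (140 − 148)² / 148 = 0.4324
  white: (77 − 74)² / 74 = 0.1216
χ² = 0.3378 + 0.4324 + 0.1216 = 0.8918 ≈ 0.892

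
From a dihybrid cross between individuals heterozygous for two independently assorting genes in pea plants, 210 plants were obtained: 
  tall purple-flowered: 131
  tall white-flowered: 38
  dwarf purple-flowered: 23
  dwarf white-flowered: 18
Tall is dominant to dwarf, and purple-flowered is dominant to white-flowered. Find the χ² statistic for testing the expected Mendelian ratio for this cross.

10.072

A dihybrid F₂ with independent assortment and complete dominance at both loci gives a 9:3:3:1 phenotypic ratio.
Total ratio parts = 16. Expected numbers out of 210:
  tall purple-flowered: 210 × 9/16 = 118.125
  tall white-flowered: 210 × 3/16 = 39.375
  dwarf purple-flowered: 210 × 3/16 = 39.375
  dwarf white-flowered: 210 × 1/16 = 13.125
χ² = Σ (O − E)² / E
  tall purple-flowered: (131 − 118.125)² / 118.125 = 1.4033
  tall white-flowered: (38 − 39.375)² / 39.375 = 0.0480
  dwarf purple-flowered: (23 − 39.375)² / 39.375 = 6.8099
  dwarf white-flowered: (18 − 13.125)² / 13.125 = 1.8107
χ² = 1.4033 + 0.0480 + 6.8099 + 1.8107 = 10.0719 ≈ 10.072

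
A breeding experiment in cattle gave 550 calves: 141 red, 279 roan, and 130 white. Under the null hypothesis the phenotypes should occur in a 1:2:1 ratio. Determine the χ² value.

Expected counts for N = 550 under a 1:2:1 ratio (total parts = 4):
  red: 550 × 1/4 = 137.5
  roan: 550 × 2/4 = 275
  white: 550 × 1/4 = 137.5
χ² = Σ (O − E)² / E
  red: (141 − 137.5)² / 137.5 = 0.0891
  roan: (279 − 275)² / 275 = 0.0582
  white: (130 − 137.5)² / 137.5 = 0.4091
χ² = 0.0891 + 0.0582 + 0.4091 = 0.5564 ≈ 0.556

0.556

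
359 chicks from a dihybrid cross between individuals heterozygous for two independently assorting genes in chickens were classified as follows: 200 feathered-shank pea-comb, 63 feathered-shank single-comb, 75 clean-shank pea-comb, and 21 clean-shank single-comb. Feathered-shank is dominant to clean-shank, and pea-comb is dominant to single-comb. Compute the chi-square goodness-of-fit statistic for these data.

1.265

A dihybrid F₂ with independent assortment and complete dominance at both loci gives a 9:3:3:1 phenotypic ratio.
Expected counts for N = 359 under a 9:3:3:1 ratio (total parts = 16):
  feathered-shank pea-comb: 359 × 9/16 = 201.9375
  feathered-shank single-comb: 359 × 3/16 = 67.3125
  clean-shank pea-comb: 359 × 3/16 = 67.3125
  clean-shank single-comb: 359 × 1/16 = 22.4375
χ² = Σ (O − E)² / E
  feathered-shank pea-comb: (200 − 201.9375)² / 201.9375 = 0.0186
  feathered-shank single-comb: (63 − 67.3125)² / 67.3125 = 0.2763
  clean-shank pea-comb: (75 − 67.3125)² / 67.3125 = 0.8780
  clean-shank single-comb: (21 − 22.4375)² / 22.4375 = 0.0921
χ² = 0.0186 + 0.2763 + 0.8780 + 0.0921 = 1.265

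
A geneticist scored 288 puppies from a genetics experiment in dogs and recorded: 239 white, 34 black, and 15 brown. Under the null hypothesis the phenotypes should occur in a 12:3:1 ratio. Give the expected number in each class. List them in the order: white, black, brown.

216, 54, 18

Expected counts for N = 288 under a 12:3:1 ratio (total parts = 16):
  white: 288 × 12/16 = 216
  black: 288 × 3/16 = 54
  brown: 288 × 1/16 = 18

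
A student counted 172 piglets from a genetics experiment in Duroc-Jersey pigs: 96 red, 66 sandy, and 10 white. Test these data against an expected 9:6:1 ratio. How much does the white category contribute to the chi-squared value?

Under the 9:6:1 hypothesis (Σ ratio = 16, N = 172):
  red: 172 × 9/16 = 96.75
  sandy: 172 × 6/16 = 64.5
  white: 172 × 1/16 = 10.75
Contribution of white: (10 − 10.75)² / 10.75 = 0.0523

0.052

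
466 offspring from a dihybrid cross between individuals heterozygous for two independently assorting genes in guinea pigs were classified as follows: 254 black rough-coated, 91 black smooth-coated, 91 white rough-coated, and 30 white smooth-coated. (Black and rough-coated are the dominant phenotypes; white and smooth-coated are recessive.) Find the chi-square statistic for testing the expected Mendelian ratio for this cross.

0.579

A dihybrid F₂ with independent assortment and complete dominance at both loci gives a 9:3:3:1 phenotypic ratio.
Expected counts for N = 466 under a 9:3:3:1 ratio (total parts = 16):
  black rough-coated: 466 × 9/16 = 262.125
  black smooth-coated: 466 × 3/16 = 87.375
  white rough-coated: 466 × 3/16 = 87.375
  white smooth-coated: 466 × 1/16 = 29.125
χ² = Σ (O − E)² / E
  black rough-coated: (254 − 262.125)² / 262.125 = 0.2518
  black smooth-coated: (91 − 87.375)² / 87.375 = 0.1504
  white rough-coated: (91 − 87.375)² / 87.375 = 0.1504
  white smooth-coated: (30 − 29.125)² / 29.125 = 0.0263
χ² = 0.2518 + 0.1504 + 0.1504 + 0.0263 = 0.5789 ≈ 0.579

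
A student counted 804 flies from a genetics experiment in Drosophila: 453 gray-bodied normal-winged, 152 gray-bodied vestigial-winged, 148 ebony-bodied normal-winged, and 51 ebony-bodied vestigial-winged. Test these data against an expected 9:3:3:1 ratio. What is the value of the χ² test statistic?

0.073

Expected counts for N = 804 under a 9:3:3:1 ratio (total parts = 16):
  gray-bodied normal-winged: 804 × 9/16 = 452.25
  gray-bodied vestigial-winged: 804 × 3/16 = 150.75
  ebony-bodied normal-winged: 804 × 3/16 = 150.75
  ebony-bodied vestigial-winged: 804 × 1/16 = 50.25
χ² = Σ (O − E)² / E
  gray-bodied normal-winged: (453 − 452.25)² / 452.25 = 0.0012
  gray-bodied vestigial-winged: (152 − 150.75)² / 150.75 = 0.0104
  ebony-bodied normal-winged: (148 − 150.75)² / 150.75 = 0.0502
  ebony-bodied vestigial-winged: (51 − 50.25)² / 50.25 = 0.0112
χ² = 0.0012 + 0.0104 + 0.0502 + 0.0112 = 0.073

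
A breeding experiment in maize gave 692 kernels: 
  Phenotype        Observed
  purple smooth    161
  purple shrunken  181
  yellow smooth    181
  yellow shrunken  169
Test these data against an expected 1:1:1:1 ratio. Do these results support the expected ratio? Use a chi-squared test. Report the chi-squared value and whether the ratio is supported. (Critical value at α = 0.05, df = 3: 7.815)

The 1:1:1:1 ratio has 4 parts, so with N = 692 the expected counts are:
  purple smooth: 692 × 1/4 = 173
  purple shrunken: 692 × 1/4 = 173
  yellow smooth: 692 × 1/4 = 173
  yellow shrunken: 692 × 1/4 = 173
χ² = Σ (O − E)² / E
  purple smooth: (161 − 173)² / 173 = 0.8324
  purple shrunken: (181 − 173)² / 173 = 0.3699
  yellow smooth: (181 − 173)² / 173 = 0.3699
  yellow shrunken: (169 − 173)² / 173 = 0.0925
χ² = 0.8324 + 0.3699 + 0.3699 + 0.0925 = 1.6647 ≈ 1.665
Degrees of freedom = 4 − 1 = 3; critical value at α = 0.05 is 7.815.
Since 1.665 < 7.815, we fail to reject the null hypothesis — the data are consistent with the 1:1:1:1 ratio.

1.665; consistent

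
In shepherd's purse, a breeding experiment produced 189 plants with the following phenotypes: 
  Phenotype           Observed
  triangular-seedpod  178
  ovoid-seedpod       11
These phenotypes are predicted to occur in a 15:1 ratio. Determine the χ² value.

Expected counts for N = 189 under a 15:1 ratio (total parts = 16):
  triangular-seedpod: 189 × 15/16 = 177.1875
  ovoid-seedpod: 189 × 1/16 = 11.8125
χ² = Σ (O − E)² / E
  triangular-seedpod: (178 − 177.1875)² / 177.1875 = 0.0037
  ovoid-seedpod: (11 − 11.8125)² / 11.8125 = 0.0559
χ² = 0.0037 + 0.0559 = 0.0596 ≈ 0.060

0.060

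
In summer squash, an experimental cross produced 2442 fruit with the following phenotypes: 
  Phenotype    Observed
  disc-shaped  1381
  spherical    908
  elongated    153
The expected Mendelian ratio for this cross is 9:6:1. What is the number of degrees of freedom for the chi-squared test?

2

A goodness-of-fit test with 3 phenotype classes has df = 3 − 1 = 2.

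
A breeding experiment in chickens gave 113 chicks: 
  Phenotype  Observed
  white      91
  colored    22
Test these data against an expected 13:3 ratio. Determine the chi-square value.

Expected counts for N = 113 under a 13:3 ratio (total parts = 16):
  white: 113 × 13/16 = 91.8125
  colored: 113 × 3/16 = 21.1875
χ² = Σ (O − E)² / E
  white: (91 − 91.8125)² / 91.8125 = 0.0072
  colored: (22 − 21.1875)² / 21.1875 = 0.0312
χ² = 0.0072 + 0.0312 = 0.0384 ≈ 0.038

0.038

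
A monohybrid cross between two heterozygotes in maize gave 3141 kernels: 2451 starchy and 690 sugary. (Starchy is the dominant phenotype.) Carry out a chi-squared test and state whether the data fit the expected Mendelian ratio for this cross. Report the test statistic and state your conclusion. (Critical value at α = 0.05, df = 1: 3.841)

15.405; not consistent

For a monohybrid cross between heterozygotes with complete dominance, the expected phenotypic ratio is 3:1.
Total ratio parts = 4. Expected numbers out of 3141:
  starchy: 3141 × 3/4 = 2355.75
  sugary: 3141 × 1/4 = 785.25
χ² = Σ (O − E)² / E
  starchy: (2451 − 2355.75)² / 2355.75 = 3.8512
  sugary: (690 − 785.25)² / 785.25 = 11.5537
χ² = 3.8512 + 11.5537 = 15.4049 ≈ 15.405
Degrees of freedom = 2 − 1 = 1; critical value at α = 0.05 is 3.841.
Since 15.405 > 3.841, we reject the null hypothesis — the data do not fit the 3:1 ratio.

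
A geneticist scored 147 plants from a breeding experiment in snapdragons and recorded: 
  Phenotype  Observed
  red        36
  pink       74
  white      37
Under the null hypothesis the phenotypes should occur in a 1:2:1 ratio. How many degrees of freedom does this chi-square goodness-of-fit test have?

2

A goodness-of-fit test with 3 phenotype classes has df = 3 − 1 = 2.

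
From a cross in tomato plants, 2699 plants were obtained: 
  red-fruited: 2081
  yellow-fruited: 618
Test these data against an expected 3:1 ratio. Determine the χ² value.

6.364

Expected counts for N = 2699 under a 3:1 ratio (total parts = 4):
  red-fruited: 2699 × 3/4 = 2024.25
  yellow-fruited: 2699 × 1/4 = 674.75
χ² = Σ (O − E)² / E
  red-fruited: (2081 − 2024.25)² / 2024.25 = 1.5910
  yellow-fruited: (618 − 674.75)² / 674.75 = 4.7730
χ² = 1.5910 + 4.7730 = 6.364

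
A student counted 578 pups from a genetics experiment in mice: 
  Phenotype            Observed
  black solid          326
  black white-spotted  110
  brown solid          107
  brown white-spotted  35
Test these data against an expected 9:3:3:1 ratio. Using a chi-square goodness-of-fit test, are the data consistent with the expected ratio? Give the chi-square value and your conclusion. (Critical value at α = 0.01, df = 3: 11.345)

Total ratio parts = 16. Expected numbers out of 578:
  black solid: 578 × 9/16 = 325.125
  black white-spotted: 578 × 3/16 = 108.375
  brown solid: 578 × 3/16 = 108.375
  brown white-spotted: 578 × 1/16 = 36.125
χ² = Σ (O − E)² / E
  black solid: (326 − 325.125)² / 325.125 = 0.0024
  black white-spotted: (110 − 108.375)² / 108.375 = 0.0244
  brown solid: (107 − 108.375)² / 108.375 = 0.0174
  brown white-spotted: (35 − 36.125)² / 36.125 = 0.0350
χ² = 0.0024 + 0.0244 + 0.0174 + 0.0350 = 0.0792 ≈ 0.079
Degrees of freedom = 4 − 1 = 3; critical value at α = 0.01 is 11.345.
Since 0.079 < 11.345, we fail to reject the null hypothesis — the data are consistent with the 9:3:3:1 ratio.

0.079; consistent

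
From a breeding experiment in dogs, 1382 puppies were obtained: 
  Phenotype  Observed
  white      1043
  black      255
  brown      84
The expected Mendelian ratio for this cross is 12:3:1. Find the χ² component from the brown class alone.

0.065

Under the 12:3:1 hypothesis (Σ ratio = 16, N = 1382):
  white: 1382 × 12/16 = 1036.5
  black: 1382 × 3/16 = 259.125
  brown: 1382 × 1/16 = 86.375
Contribution of brown: (84 − 86.375)² / 86.375 = 0.0653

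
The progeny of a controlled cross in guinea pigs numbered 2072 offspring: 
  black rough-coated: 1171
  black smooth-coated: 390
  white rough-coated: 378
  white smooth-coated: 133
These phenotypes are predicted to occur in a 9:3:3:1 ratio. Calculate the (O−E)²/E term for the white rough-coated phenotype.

0.284

The 9:3:3:1 ratio has 16 parts, so with N = 2072 the expected counts are:
  black rough-coated: 2072 × 9/16 = 1165.5
  black smooth-coated: 2072 × 3/16 = 388.5
  white rough-coated: 2072 × 3/16 = 388.5
  white smooth-coated: 2072 × 1/16 = 129.5
Contribution of white rough-coated: (378 − 388.5)² / 388.5 = 0.2838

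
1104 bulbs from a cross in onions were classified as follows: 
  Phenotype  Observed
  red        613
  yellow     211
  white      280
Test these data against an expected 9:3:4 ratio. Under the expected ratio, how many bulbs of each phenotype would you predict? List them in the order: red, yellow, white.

621, 207, 276

Total ratio parts = 16. Expected numbers out of 1104:
  red: 1104 × 9/16 = 621
  yellow: 1104 × 3/16 = 207
  white: 1104 × 4/16 = 276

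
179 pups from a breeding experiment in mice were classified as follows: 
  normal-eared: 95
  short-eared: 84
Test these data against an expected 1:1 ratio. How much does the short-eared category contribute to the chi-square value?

The 1:1 ratio has 2 parts, so with N = 179 the expected counts are:
  normal-eared: 179 × 1/2 = 89.5
  short-eared: 179 × 1/2 = 89.5
Contribution of short-eared: (84 − 89.5)² / 89.5 = 0.3380

0.338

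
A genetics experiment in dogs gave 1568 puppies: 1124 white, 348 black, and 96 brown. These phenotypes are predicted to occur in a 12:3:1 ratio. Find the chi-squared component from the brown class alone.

0.041

Total ratio parts = 16. Expected numbers out of 1568:
  white: 1568 × 12/16 = 1176
  black: 1568 × 3/16 = 294
  brown: 1568 × 1/16 = 98
Contribution of brown: (96 − 98)² / 98 = 0.0408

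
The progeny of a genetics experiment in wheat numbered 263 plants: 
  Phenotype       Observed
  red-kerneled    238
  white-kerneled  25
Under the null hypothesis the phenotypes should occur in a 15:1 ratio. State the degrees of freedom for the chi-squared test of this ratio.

1

A goodness-of-fit test with 2 phenotype classes has df = 2 − 1 = 1.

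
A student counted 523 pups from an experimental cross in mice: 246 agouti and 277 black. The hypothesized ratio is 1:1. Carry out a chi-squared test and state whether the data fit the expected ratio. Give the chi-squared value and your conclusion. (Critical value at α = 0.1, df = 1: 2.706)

Under the 1:1 hypothesis (Σ ratio = 2, N = 523):
  agouti: 523 × 1/2 = 261.5
  black: 523 × 1/2 = 261.5
χ² = Σ (O − E)² / E
  agouti: (246 − 261.5)² / 261.5 = 0.9187
  black: (277 − 261.5)² / 261.5 = 0.9187
χ² = 0.9187 + 0.9187 = 1.8374 ≈ 1.837
Degrees of freedom = 2 − 1 = 1; critical value at α = 0.1 is 2.706.
Since 1.837 < 2.706, we fail to reject the null hypothesis — the data are consistent with the 1:1 ratio.

1.837; consistent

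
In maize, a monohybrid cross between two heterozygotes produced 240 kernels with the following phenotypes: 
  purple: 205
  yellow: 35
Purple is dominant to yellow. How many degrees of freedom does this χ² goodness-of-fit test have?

For a monohybrid cross between heterozygotes with complete dominance, the expected phenotypic ratio is 3:1.
A goodness-of-fit test with 2 phenotype classes has df = 2 − 1 = 1.

1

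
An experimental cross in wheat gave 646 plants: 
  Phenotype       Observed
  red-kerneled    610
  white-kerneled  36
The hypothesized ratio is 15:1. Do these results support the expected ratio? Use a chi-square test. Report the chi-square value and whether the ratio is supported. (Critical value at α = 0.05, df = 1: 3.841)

0.506; consistent

Expected counts for N = 646 under a 15:1 ratio (total parts = 16):
  red-kerneled: 646 × 15/16 = 605.625
  white-kerneled: 646 × 1/16 = 40.375
χ² = Σ (O − E)² / E
  red-kerneled: (610 − 605.625)² / 605.625 = 0.0316
  white-kerneled: (36 − 40.375)² / 40.375 = 0.4741
χ² = 0.0316 + 0.4741 = 0.5057 ≈ 0.506
Degrees of freedom = 2 − 1 = 1; critical value at α = 0.05 is 3.841.
Since 0.506 < 3.841, we fail to reject the null hypothesis — the data are consistent with the 15:1 ratio.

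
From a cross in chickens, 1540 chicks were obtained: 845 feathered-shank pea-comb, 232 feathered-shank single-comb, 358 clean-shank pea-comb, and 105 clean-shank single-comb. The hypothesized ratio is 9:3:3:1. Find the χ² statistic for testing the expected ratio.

29.078

Total ratio parts = 16. Expected numbers out of 1540:
  feathered-shank pea-comb: 1540 × 9/16 = 866.25
  feathered-shank single-comb: 1540 × 3/16 = 288.75
  clean-shank pea-comb: 1540 × 3/16 = 288.75
  clean-shank single-comb: 1540 × 1/16 = 96.25
χ² = Σ (O − E)² / E
  feathered-shank pea-comb: (845 − 866.25)² / 866.25 = 0.5213
  feathered-shank single-comb: (232 − 288.75)² / 288.75 = 11.1535
  clean-shank pea-comb: (358 − 288.75)² / 288.75 = 16.6080
  clean-shank single-comb: (105 − 96.25)² / 96.25 = 0.7955
χ² = 0.5213 + 11.1535 + 16.6080 + 0.7955 = 29.0783 ≈ 29.078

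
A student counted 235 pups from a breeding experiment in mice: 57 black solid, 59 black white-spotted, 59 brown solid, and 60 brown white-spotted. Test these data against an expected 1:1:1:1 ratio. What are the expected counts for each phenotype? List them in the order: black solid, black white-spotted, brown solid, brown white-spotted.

Total ratio parts = 4. Expected numbers out of 235:
  black solid: 235 × 1/4 = 58.75
  black white-spotted: 235 × 1/4 = 58.75
  brown solid: 235 × 1/4 = 58.75
  brown white-spotted: 235 × 1/4 = 58.75

58.75, 58.75, 58.75, 58.75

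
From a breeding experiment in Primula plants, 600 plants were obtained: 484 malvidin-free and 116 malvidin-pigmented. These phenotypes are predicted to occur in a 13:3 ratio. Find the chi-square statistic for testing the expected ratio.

Under the 13:3 hypothesis (Σ ratio = 16, N = 600):
  malvidin-free: 600 × 13/16 = 487.5
  malvidin-pigmented: 600 × 3/16 = 112.5
χ² = Σ (O − E)² / E
  malvidin-free: (484 − 487.5)² / 487.5 = 0.0251
  malvidin-pigmented: (116 − 112.5)² / 112.5 = 0.1089
χ² = 0.0251 + 0.1089 = 0.134

0.134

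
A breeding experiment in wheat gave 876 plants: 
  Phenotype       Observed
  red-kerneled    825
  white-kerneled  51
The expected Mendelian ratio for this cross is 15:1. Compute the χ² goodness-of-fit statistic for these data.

Total ratio parts = 16. Expected numbers out of 876:
  red-kerneled: 876 × 15/16 = 821.25
  white-kerneled: 876 × 1/16 = 54.75
χ² = Σ (O − E)² / E
  red-kerneled: (825 − 821.25)² / 821.25 = 0.0171
  white-kerneled: (51 − 54.75)² / 54.75 = 0.2568
χ² = 0.0171 + 0.2568 = 0.2739 ≈ 0.274

0.274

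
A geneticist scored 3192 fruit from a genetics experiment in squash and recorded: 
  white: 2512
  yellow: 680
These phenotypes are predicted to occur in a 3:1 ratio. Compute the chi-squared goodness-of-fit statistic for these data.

The 3:1 ratio has 4 parts, so with N = 3192 the expected counts are:
  white: 3192 × 3/4 = 2394
  yellow: 3192 × 1/4 = 798
χ² = Σ (O − E)² / E
  white: (2512 − 2394)² / 2394 = 5.8162
  yellow: (680 − 798)² / 798 = 17.4486
χ² = 5.8162 + 17.4486 = 23.2648 ≈ 23.265

23.265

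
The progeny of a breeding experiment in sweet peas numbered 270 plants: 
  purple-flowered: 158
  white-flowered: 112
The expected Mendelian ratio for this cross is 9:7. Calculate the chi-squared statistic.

0.565

Under the 9:7 hypothesis (Σ ratio = 16, N = 270):
  purple-flowered: 270 × 9/16 = 151.875
  white-flowered: 270 × 7/16 = 118.125
χ² = Σ (O − E)² / E
  purple-flowered: (158 − 151.875)² / 151.875 = 0.2470
  white-flowered: (112 − 118.125)² / 118.125 = 0.3176
χ² = 0.2470 + 0.3176 = 0.5646 ≈ 0.565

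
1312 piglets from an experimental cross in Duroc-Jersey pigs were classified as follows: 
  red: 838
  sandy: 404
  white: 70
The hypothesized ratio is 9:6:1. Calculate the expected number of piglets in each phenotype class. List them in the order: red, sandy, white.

738, 492, 82

Total ratio parts = 16. Expected numbers out of 1312:
  red: 1312 × 9/16 = 738
  sandy: 1312 × 6/16 = 492
  white: 1312 × 1/16 = 82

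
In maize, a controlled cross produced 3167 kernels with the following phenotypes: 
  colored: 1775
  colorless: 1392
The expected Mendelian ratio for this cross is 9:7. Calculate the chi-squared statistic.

The 9:7 ratio has 16 parts, so with N = 3167 the expected counts are:
  colored: 3167 × 9/16 = 1781.4375
  colorless: 3167 × 7/16 = 1385.5625
χ² = Σ (O − E)² / E
  colored: (1775 − 1781.4375)² / 1781.4375 = 0.0233
  colorless: (1392 − 1385.5625)² / 1385.5625 = 0.0299
χ² = 0.0233 + 0.0299 = 0.0532 ≈ 0.053

0.053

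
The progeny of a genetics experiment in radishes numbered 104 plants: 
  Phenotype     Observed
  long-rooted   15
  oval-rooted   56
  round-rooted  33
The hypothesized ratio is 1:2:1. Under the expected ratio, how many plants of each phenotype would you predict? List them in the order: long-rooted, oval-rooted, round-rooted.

Total ratio parts = 4. Expected numbers out of 104:
  long-rooted: 104 × 1/4 = 26
  oval-rooted: 104 × 2/4 = 52
  round-rooted: 104 × 1/4 = 26

26, 52, 26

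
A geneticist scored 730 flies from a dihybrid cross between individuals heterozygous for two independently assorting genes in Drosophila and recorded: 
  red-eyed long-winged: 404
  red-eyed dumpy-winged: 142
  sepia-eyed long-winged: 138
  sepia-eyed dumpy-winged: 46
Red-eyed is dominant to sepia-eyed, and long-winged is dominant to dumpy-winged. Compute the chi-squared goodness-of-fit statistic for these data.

A dihybrid F₂ with independent assortment and complete dominance at both loci gives a 9:3:3:1 phenotypic ratio.
Under the 9:3:3:1 hypothesis (Σ ratio = 16, N = 730):
  red-eyed long-winged: 730 × 9/16 = 410.625
  red-eyed dumpy-winged: 730 × 3/16 = 136.875
  sepia-eyed long-winged: 730 × 3/16 = 136.875
  sepia-eyed dumpy-winged: 730 × 1/16 = 45.625
χ² = Σ (O − E)² / E
  red-eyed long-winged: (404 − 410.625)² / 410.625 = 0.1069
  red-eyed dumpy-winged: (142 − 136.875)² / 136.875 = 0.1919
  sepia-eyed long-winged: (138 − 136.875)² / 136.875 = 0.0092
  sepia-eyed dumpy-winged: (46 − 45.625)² / 45.625 = 0.0031
χ² = 0.1069 + 0.1919 + 0.0092 + 0.0031 = 0.3111 ≈ 0.311

0.311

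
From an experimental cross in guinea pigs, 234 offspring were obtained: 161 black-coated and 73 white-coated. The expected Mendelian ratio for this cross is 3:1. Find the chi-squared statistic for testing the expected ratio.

4.792

Expected counts for N = 234 under a 3:1 ratio (total parts = 4):
  black-coated: 234 × 3/4 = 175.5
  white-coated: 234 × 1/4 = 58.5
χ² = Σ (O − E)² / E
  black-coated: (161 − 175.5)² / 175.5 = 1.1980
  white-coated: (73 − 58.5)² / 58.5 = 3.5940
χ² = 1.1980 + 3.5940 = 4.792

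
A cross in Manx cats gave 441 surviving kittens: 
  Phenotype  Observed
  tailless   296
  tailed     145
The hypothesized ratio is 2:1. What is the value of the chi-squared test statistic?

0.041

Under the 2:1 hypothesis (Σ ratio = 3, N = 441):
  tailless: 441 × 2/3 = 294
  tailed: 441 × 1/3 = 147
χ² = Σ (O − E)² / E
  tailless: (296 − 294)² / 294 = 0.0136
  tailed: (145 − 147)² / 147 = 0.0272
χ² = 0.0136 + 0.0272 = 0.0408 ≈ 0.041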